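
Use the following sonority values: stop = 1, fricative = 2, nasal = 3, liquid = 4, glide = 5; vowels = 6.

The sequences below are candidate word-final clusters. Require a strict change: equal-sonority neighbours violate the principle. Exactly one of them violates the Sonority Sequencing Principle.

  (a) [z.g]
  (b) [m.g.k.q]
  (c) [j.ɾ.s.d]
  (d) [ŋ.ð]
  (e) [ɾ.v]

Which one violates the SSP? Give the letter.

b

(a) sonority 2-1: well-formed.
(b) sonority 3-1-1-1: ill-formed.
(c) sonority 5-4-2-1: well-formed.
(d) sonority 3-2: well-formed.
(e) sonority 4-2: well-formed.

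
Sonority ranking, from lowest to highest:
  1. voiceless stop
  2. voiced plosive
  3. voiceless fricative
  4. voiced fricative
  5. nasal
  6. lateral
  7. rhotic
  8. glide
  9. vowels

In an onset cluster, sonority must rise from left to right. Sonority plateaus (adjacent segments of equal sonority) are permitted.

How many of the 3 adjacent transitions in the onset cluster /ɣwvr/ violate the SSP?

/ɣ/ is a voiced fricative (sonority 4).
/w/ is a glide (sonority 8).
/v/ is a voiced fricative (sonority 4).
/r/ is a rhotic (sonority 7).
/ɣ/→/w/: 4→8 (rises) — ok.
/w/→/v/: 8→4 (does not rise) — violation.
/v/→/r/: 4→7 (rises) — ok.

1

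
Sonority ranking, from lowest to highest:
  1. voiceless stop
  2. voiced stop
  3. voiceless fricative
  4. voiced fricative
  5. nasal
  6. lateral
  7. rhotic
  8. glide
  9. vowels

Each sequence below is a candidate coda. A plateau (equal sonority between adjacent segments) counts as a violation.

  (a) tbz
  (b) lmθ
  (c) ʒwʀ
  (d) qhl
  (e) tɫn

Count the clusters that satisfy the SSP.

(a) 1-2-4 → violates
(b) 6-5-3 → obeys
(c) 4-8-7 → violates
(d) 1-3-6 → violates
(e) 1-6-5 → violates

1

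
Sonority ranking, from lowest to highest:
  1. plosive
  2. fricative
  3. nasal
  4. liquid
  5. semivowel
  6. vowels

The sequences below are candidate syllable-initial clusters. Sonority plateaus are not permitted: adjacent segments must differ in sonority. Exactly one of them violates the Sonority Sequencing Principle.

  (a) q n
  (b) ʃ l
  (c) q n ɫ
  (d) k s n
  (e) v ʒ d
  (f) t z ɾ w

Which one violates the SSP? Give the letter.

(a) 1-3 → obeys
(b) 2-4 → obeys
(c) 1-3-4 → obeys
(d) 1-2-3 → obeys
(e) 2-2-1 → violates
(f) 1-2-4-5 → obeys

e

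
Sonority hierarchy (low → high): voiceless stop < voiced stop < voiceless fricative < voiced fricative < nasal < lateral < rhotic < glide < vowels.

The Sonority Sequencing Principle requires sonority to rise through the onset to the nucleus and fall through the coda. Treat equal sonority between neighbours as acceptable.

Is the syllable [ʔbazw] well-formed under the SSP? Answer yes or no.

Onset: /ʔ/ is a voiceless stop (sonority 1), /b/ is a voiced stop (sonority 2); then the nucleus /a/ (sonority 9).
Onset profile 1-2-9 — rises to the nucleus.
Coda: /z/ is a voiced fricative (sonority 4), /w/ is a glide (sonority 8).
Coda profile 9-4-8 — does not fall throughout.

no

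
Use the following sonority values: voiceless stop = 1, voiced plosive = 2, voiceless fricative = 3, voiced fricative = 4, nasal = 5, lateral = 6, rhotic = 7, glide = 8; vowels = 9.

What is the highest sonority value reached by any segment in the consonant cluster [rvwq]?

8

/r/ — rhotic, sonority 7.
/v/ — voiced fricative, sonority 4.
/w/ — glide, sonority 8.
/q/ — voiceless stop, sonority 1.
The maximum is 8.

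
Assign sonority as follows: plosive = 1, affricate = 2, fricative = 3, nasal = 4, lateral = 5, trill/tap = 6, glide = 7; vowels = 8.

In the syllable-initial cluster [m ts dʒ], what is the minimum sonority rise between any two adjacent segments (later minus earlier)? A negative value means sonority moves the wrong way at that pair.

-2

/m/: nasal = 4.
/ts/: affricate = 2.
/dʒ/: affricate = 2.
/m/→/ts/: change -2.
/ts/→/dʒ/: change +0.
Minimum = -2.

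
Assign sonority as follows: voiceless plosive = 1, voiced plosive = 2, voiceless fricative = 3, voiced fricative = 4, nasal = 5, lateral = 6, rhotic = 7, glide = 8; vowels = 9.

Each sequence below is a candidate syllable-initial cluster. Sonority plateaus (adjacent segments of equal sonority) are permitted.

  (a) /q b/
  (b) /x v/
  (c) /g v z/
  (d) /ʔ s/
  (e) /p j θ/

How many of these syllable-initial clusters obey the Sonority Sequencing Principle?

4

(a) 1-2 → obeys
(b) 3-4 → obeys
(c) 2-4-4 → obeys
(d) 1-3 → obeys
(e) 1-8-3 → violates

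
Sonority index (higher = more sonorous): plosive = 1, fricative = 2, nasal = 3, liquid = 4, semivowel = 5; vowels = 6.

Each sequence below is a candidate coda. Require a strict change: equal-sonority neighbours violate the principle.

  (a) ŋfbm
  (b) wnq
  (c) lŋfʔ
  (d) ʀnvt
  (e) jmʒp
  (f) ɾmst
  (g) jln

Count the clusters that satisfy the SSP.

(a) ŋfbm: profile 3-2-1-3 — violates.
(b) wnq: profile 5-3-1 — obeys.
(c) lŋfʔ: profile 4-3-2-1 — obeys.
(d) ʀnvt: profile 4-3-2-1 — obeys.
(e) jmʒp: profile 5-3-2-1 — obeys.
(f) ɾmst: profile 4-3-2-1 — obeys.
(g) jln: profile 5-4-3 — obeys.

6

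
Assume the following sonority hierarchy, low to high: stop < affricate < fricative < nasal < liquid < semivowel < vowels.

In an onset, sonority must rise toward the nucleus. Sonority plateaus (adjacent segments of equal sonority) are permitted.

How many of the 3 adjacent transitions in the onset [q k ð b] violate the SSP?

/q/ — stop, sonority 1.
/k/ — stop, sonority 1.
/ð/ — fricative, sonority 3.
/b/ — stop, sonority 1.
/q/→/k/: 1→1 (plateau, allowed) — ok.
/k/→/ð/: 1→3 (rises) — ok.
/ð/→/b/: 3→1 (does not rise) — violation.

1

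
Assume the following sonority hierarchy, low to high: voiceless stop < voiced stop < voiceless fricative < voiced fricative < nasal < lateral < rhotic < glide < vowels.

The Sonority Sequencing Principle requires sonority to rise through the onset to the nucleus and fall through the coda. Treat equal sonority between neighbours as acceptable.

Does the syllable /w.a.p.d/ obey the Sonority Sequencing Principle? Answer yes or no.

no

Onset: /w/ is a glide (sonority 8); then the nucleus /a/ (sonority 9).
Onset profile 8-9 — rises to the nucleus.
Coda: /p/ is a voiceless stop (sonority 1), /d/ is a voiced stop (sonority 2).
Coda profile 9-1-2 — does not fall throughout.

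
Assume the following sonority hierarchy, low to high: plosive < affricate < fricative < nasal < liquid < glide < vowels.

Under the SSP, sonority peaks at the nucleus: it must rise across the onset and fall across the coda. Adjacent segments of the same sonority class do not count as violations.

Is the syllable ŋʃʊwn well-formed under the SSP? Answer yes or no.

Onset: /ŋ/ is a nasal (sonority 4), /ʃ/ is a fricative (sonority 3); then the nucleus /ʊ/ (sonority 7).
Onset profile 4-3-7 — does not rise throughout.
Coda: /w/ is a glide (sonority 6), /n/ is a nasal (sonority 4).
Coda profile 7-6-4 — falls from the nucleus.

no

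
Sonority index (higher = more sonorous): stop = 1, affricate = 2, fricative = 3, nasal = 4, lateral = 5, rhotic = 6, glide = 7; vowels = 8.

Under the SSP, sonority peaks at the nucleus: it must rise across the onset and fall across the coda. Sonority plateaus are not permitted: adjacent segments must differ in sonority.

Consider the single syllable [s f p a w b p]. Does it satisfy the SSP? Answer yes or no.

no

Onset: /s/ is a fricative (sonority 3), /f/ is a fricative (sonority 3), /p/ is a stop (sonority 1); then the nucleus /a/ (sonority 8).
Onset profile 3-3-1-8 — does not strictly rise throughout.
Coda: /w/ is a glide (sonority 7), /b/ is a stop (sonority 1), /p/ is a stop (sonority 1).
Coda profile 8-7-1-1 — does not strictly fall throughout.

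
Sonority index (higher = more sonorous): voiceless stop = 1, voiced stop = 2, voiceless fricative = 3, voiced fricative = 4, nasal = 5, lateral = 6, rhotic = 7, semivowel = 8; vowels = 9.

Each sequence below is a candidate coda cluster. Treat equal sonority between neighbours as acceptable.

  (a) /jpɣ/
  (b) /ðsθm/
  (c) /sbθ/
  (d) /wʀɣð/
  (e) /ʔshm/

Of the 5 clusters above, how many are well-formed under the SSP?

(a) 8-1-4 → violates
(b) 4-3-3-5 → violates
(c) 3-2-3 → violates
(d) 8-7-4-4 → obeys
(e) 1-3-3-5 → violates

1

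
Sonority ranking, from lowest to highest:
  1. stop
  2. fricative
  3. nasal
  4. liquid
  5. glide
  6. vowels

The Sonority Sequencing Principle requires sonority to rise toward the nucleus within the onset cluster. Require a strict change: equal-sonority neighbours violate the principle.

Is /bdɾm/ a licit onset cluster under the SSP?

no

/b/: stop = 1.
/d/: stop = 1.
/ɾ/: liquid = 4.
/m/: nasal = 3.
The profile is 1-1-4-3. Between /b/ (1) and /d/ (1) sonority does not rise, so the cluster violates the SSP.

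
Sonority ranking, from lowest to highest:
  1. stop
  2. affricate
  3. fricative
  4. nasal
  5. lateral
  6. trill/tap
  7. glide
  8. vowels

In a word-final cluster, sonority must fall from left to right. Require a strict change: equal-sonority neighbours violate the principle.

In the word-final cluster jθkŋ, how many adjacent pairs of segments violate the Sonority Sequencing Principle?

1

/j/ — glide, sonority 7.
/θ/ — fricative, sonority 3.
/k/ — stop, sonority 1.
/ŋ/ — nasal, sonority 4.
/j/→/θ/: 7→3 (falls) — ok.
/θ/→/k/: 3→1 (falls) — ok.
/k/→/ŋ/: 1→4 (does not fall) — violation.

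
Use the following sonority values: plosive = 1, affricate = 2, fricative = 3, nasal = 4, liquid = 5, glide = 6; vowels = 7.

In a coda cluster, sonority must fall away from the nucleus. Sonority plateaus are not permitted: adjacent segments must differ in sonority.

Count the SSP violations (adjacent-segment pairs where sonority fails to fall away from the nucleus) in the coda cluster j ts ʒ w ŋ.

/j/: glide = 6.
/ts/: affricate = 2.
/ʒ/: fricative = 3.
/w/: glide = 6.
/ŋ/: nasal = 4.
/j/→/ts/: 6→2 (falls) — ok.
/ts/→/ʒ/: 2→3 (does not fall) — violation.
/ʒ/→/w/: 3→6 (does not fall) — violation.
/w/→/ŋ/: 6→4 (falls) — ok.

2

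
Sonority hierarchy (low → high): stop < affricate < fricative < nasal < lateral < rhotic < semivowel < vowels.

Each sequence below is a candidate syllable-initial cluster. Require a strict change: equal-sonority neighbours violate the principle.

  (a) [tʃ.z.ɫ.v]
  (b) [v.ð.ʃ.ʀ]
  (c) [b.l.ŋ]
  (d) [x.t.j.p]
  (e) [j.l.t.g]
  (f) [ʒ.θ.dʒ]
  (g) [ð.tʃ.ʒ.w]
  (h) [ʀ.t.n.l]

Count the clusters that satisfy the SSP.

(a) sonority 2-3-5-3: ill-formed.
(b) sonority 3-3-3-6: ill-formed.
(c) sonority 1-5-4: ill-formed.
(d) sonority 3-1-7-1: ill-formed.
(e) sonority 7-5-1-1: ill-formed.
(f) sonority 3-3-2: ill-formed.
(g) sonority 3-2-3-7: ill-formed.
(h) sonority 6-1-4-5: ill-formed.

0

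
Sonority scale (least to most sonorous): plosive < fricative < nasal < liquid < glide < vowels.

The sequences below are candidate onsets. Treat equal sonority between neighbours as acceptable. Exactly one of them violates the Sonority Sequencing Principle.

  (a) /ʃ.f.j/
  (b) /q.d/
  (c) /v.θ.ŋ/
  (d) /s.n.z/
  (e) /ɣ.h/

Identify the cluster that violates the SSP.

d

(a) 2-2-5 → obeys
(b) 1-1 → obeys
(c) 2-2-3 → obeys
(d) 2-3-2 → violates
(e) 2-2 → obeys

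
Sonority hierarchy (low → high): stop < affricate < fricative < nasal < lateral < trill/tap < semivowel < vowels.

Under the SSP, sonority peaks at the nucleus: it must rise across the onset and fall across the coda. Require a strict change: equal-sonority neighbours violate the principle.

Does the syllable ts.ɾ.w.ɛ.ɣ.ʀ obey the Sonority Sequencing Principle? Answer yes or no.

no

Onset: /ts/ is an affricate (sonority 2), /ɾ/ is a trill/tap (sonority 6), /w/ is a semivowel (sonority 7); then the nucleus /ɛ/ (sonority 8).
Onset profile 2-6-7-8 — rises to the nucleus.
Coda: /ɣ/ is a fricative (sonority 3), /ʀ/ is a trill/tap (sonority 6).
Coda profile 8-3-6 — does not strictly fall throughout.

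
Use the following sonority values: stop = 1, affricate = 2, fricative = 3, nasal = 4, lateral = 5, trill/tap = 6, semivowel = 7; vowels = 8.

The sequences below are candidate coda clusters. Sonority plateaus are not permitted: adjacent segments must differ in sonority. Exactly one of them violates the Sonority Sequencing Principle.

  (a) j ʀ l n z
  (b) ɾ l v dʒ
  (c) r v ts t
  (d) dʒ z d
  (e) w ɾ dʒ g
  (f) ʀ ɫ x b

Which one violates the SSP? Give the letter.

(a) sonority 7-6-5-4-3: well-formed.
(b) sonority 6-5-3-2: well-formed.
(c) sonority 6-3-2-1: well-formed.
(d) sonority 2-3-1: ill-formed.
(e) sonority 7-6-2-1: well-formed.
(f) sonority 6-5-3-1: well-formed.

d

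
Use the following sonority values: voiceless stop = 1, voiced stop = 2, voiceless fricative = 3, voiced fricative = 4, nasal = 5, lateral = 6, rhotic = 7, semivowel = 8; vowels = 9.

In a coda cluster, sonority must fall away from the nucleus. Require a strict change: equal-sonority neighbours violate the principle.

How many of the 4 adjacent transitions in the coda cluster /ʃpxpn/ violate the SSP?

/ʃ/: voiceless fricative = 3.
/p/: voiceless stop = 1.
/x/: voiceless fricative = 3.
/p/: voiceless stop = 1.
/n/: nasal = 5.
/ʃ/→/p/: 3→1 (falls) — ok.
/p/→/x/: 1→3 (does not fall) — violation.
/x/→/p/: 3→1 (falls) — ok.
/p/→/n/: 1→5 (does not fall) — violation.

2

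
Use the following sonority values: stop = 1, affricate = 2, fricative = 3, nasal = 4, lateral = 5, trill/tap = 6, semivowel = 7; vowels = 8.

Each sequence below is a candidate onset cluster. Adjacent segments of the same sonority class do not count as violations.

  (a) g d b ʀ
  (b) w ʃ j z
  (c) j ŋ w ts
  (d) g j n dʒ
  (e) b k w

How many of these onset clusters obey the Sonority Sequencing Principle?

2

(a) sonority 1-1-1-6: well-formed.
(b) sonority 7-3-7-3: ill-formed.
(c) sonority 7-4-7-2: ill-formed.
(d) sonority 1-7-4-2: ill-formed.
(e) sonority 1-1-7: well-formed.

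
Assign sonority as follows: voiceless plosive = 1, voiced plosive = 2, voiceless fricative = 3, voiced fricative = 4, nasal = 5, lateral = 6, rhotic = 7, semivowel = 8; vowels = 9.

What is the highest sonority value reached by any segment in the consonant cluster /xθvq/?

/x/ is a voiceless fricative (sonority 3).
/θ/ is a voiceless fricative (sonority 3).
/v/ is a voiced fricative (sonority 4).
/q/ is a voiceless plosive (sonority 1).
The maximum is 4.

4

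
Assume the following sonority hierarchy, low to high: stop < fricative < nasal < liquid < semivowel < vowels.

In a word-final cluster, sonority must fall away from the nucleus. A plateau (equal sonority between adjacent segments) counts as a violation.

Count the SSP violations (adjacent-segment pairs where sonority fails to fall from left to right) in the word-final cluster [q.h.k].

/q/ — stop, sonority 1.
/h/ — fricative, sonority 2.
/k/ — stop, sonority 1.
/q/→/h/: 1→2 (does not fall) — violation.
/h/→/k/: 2→1 (falls) — ok.

1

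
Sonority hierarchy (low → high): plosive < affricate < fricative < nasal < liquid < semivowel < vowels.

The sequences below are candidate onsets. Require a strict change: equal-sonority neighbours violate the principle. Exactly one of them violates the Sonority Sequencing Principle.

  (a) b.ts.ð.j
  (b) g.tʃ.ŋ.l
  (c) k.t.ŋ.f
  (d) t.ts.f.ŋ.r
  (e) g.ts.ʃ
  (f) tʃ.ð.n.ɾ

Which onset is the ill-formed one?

c

(a) 1-2-3-6 → obeys
(b) 1-2-4-5 → obeys
(c) 1-1-4-3 → violates
(d) 1-2-3-4-5 → obeys
(e) 1-2-3 → obeys
(f) 2-3-4-5 → obeys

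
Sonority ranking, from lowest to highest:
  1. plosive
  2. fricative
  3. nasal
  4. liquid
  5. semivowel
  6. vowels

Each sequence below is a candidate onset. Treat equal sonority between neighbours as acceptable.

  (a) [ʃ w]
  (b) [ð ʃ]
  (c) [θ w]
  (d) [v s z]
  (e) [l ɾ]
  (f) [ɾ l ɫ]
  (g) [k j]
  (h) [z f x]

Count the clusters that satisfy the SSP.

(a) 2-5 → obeys
(b) 2-2 → obeys
(c) 2-5 → obeys
(d) 2-2-2 → obeys
(e) 4-4 → obeys
(f) 4-4-4 → obeys
(g) 1-5 → obeys
(h) 2-2-2 → obeys

8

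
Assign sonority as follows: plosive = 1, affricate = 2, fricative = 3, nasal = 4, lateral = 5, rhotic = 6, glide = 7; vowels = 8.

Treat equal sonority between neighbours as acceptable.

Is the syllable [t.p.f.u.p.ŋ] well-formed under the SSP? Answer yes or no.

no

Onset: /t/ is a plosive (sonority 1), /p/ is a plosive (sonority 1), /f/ is a fricative (sonority 3); then the nucleus /u/ (sonority 8).
Onset profile 1-1-3-8 — rises to the nucleus.
Coda: /p/ is a plosive (sonority 1), /ŋ/ is a nasal (sonority 4).
Coda profile 8-1-4 — does not fall throughout.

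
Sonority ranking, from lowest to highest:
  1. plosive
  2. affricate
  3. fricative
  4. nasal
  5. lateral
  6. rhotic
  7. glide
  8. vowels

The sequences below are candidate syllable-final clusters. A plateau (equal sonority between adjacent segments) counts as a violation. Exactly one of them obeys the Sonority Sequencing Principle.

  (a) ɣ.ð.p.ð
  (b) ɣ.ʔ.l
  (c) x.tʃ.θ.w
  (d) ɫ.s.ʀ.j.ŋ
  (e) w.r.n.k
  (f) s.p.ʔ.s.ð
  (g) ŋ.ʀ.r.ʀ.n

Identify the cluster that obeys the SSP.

(a) sonority 3-3-1-3: ill-formed.
(b) sonority 3-1-5: ill-formed.
(c) sonority 3-2-3-7: ill-formed.
(d) sonority 5-3-6-7-4: ill-formed.
(e) sonority 7-6-4-1: well-formed.
(f) sonority 3-1-1-3-3: ill-formed.
(g) sonority 4-6-6-6-4: ill-formed.

e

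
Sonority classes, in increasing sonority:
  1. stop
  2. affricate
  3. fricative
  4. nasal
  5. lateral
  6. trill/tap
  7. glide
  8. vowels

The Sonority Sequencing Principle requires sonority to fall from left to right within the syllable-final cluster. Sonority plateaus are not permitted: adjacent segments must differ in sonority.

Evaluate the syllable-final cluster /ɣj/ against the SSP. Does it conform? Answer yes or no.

/ɣ/: fricative = 3.
/j/: glide = 7.
The profile is 3-7. Between /ɣ/ (3) and /j/ (7) sonority does not fall, so the cluster violates the SSP.

no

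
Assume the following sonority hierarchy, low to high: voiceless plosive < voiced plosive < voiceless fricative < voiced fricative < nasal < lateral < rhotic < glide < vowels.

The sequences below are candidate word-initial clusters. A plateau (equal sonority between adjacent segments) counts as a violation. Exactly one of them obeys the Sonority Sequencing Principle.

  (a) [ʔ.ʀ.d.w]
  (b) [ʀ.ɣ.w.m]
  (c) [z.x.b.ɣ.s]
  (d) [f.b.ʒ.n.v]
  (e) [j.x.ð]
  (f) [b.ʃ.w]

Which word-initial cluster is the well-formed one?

(a) 1-7-2-8 → violates
(b) 7-4-8-5 → violates
(c) 4-3-2-4-3 → violates
(d) 3-2-4-5-4 → violates
(e) 8-3-4 → violates
(f) 2-3-8 → obeys

f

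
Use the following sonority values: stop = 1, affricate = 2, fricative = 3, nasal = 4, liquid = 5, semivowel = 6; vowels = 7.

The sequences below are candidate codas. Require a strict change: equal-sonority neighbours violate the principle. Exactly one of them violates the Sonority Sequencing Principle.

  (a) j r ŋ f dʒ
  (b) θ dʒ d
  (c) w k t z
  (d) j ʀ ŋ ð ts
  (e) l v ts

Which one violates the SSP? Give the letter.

c

(a) j r ŋ f dʒ: profile 6-5-4-3-2 — obeys.
(b) θ dʒ d: profile 3-2-1 — obeys.
(c) w k t z: profile 6-1-1-3 — violates.
(d) j ʀ ŋ ð ts: profile 6-5-4-3-2 — obeys.
(e) l v ts: profile 5-3-2 — obeys.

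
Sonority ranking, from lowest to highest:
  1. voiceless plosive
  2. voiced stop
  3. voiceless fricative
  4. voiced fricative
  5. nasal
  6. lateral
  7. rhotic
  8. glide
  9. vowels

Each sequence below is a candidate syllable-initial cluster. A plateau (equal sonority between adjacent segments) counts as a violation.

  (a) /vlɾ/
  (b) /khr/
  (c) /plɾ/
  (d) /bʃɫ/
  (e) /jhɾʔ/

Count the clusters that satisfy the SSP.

4

(a) sonority 4-6-7: well-formed.
(b) sonority 1-3-7: well-formed.
(c) sonority 1-6-7: well-formed.
(d) sonority 2-3-6: well-formed.
(e) sonority 8-3-7-1: ill-formed.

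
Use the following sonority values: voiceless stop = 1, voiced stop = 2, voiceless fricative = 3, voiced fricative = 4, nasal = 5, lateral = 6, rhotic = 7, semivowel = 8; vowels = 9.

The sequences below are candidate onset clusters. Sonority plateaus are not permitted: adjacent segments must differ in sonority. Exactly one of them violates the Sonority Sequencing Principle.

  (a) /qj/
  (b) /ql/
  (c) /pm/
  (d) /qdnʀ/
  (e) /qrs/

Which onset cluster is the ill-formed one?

e

(a) /qj/: profile 1-8 — obeys.
(b) /ql/: profile 1-6 — obeys.
(c) /pm/: profile 1-5 — obeys.
(d) /qdnʀ/: profile 1-2-5-7 — obeys.
(e) /qrs/: profile 1-7-3 — violates.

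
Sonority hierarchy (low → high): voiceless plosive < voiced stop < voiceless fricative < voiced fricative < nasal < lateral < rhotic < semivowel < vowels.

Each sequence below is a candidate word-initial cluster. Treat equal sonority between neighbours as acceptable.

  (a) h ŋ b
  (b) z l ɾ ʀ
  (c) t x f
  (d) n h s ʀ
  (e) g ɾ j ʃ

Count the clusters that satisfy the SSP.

2

(a) 3-5-2 → violates
(b) 4-6-7-7 → obeys
(c) 1-3-3 → obeys
(d) 5-3-3-7 → violates
(e) 2-7-8-3 → violates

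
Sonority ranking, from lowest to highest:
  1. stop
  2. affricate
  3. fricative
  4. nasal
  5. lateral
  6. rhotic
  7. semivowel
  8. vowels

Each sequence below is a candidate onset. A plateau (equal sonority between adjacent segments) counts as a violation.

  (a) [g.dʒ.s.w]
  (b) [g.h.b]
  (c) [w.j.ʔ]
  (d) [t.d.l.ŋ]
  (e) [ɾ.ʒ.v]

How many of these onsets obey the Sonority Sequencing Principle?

(a) [g.dʒ.s.w]: profile 1-2-3-7 — obeys.
(b) [g.h.b]: profile 1-3-1 — violates.
(c) [w.j.ʔ]: profile 7-7-1 — violates.
(d) [t.d.l.ŋ]: profile 1-1-5-4 — violates.
(e) [ɾ.ʒ.v]: profile 6-3-3 — violates.

1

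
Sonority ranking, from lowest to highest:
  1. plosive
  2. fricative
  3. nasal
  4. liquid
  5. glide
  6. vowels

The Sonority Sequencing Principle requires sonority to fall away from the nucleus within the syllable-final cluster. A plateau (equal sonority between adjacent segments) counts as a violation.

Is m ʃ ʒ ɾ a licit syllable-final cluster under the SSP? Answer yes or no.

no

/m/ is a nasal (sonority 3).
/ʃ/ is a fricative (sonority 2).
/ʒ/ is a fricative (sonority 2).
/ɾ/ is a liquid (sonority 4).
The profile is 3-2-2-4. Between /ʃ/ (2) and /ʒ/ (2) sonority does not fall, so the cluster violates the SSP.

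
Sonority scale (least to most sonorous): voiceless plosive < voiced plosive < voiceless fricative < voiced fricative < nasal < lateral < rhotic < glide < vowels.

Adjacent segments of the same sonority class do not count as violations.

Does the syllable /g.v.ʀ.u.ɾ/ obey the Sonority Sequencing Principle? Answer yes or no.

yes

Onset: /g/ is a voiced plosive (sonority 2), /v/ is a voiced fricative (sonority 4), /ʀ/ is a rhotic (sonority 7); then the nucleus /u/ (sonority 9).
Onset profile 2-4-7-9 — rises to the nucleus.
Coda: /ɾ/ is a rhotic (sonority 7).
Coda profile 9-7 — falls from the nucleus.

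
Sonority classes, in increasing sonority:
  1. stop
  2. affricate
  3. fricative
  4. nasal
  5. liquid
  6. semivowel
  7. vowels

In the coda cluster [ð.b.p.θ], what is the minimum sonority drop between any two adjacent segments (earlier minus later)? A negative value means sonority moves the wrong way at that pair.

/ð/: fricative = 3.
/b/: stop = 1.
/p/: stop = 1.
/θ/: fricative = 3.
/ð/→/b/: change +2.
/b/→/p/: change +0.
/p/→/θ/: change -2.
Minimum = -2.

-2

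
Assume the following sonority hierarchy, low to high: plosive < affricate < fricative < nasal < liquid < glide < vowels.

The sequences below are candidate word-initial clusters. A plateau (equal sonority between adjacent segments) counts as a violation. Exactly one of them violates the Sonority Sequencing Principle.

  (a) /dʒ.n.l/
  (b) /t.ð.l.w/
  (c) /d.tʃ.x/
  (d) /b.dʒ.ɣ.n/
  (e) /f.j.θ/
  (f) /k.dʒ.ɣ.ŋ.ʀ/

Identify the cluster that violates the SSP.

(a) sonority 2-4-5: well-formed.
(b) sonority 1-3-5-6: well-formed.
(c) sonority 1-2-3: well-formed.
(d) sonority 1-2-3-4: well-formed.
(e) sonority 3-6-3: ill-formed.
(f) sonority 1-2-3-4-5: well-formed.

e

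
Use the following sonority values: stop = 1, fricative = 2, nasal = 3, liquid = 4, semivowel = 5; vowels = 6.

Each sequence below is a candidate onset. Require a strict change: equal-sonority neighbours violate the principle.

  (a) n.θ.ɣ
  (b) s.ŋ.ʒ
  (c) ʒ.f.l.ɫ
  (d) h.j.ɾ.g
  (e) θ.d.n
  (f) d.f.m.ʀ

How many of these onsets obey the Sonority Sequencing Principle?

(a) n.θ.ɣ: profile 3-2-2 — violates.
(b) s.ŋ.ʒ: profile 2-3-2 — violates.
(c) ʒ.f.l.ɫ: profile 2-2-4-4 — violates.
(d) h.j.ɾ.g: profile 2-5-4-1 — violates.
(e) θ.d.n: profile 2-1-3 — violates.
(f) d.f.m.ʀ: profile 1-2-3-4 — obeys.

1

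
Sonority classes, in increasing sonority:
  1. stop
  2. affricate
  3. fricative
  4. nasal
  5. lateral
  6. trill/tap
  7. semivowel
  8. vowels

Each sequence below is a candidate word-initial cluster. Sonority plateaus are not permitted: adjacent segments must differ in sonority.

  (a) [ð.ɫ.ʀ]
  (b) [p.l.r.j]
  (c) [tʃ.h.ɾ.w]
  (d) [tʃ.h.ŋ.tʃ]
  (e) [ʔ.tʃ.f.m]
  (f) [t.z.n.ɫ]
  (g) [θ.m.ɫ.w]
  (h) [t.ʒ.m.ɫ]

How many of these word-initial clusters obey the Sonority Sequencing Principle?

(a) [ð.ɫ.ʀ]: profile 3-5-6 — obeys.
(b) [p.l.r.j]: profile 1-5-6-7 — obeys.
(c) [tʃ.h.ɾ.w]: profile 2-3-6-7 — obeys.
(d) [tʃ.h.ŋ.tʃ]: profile 2-3-4-2 — violates.
(e) [ʔ.tʃ.f.m]: profile 1-2-3-4 — obeys.
(f) [t.z.n.ɫ]: profile 1-3-4-5 — obeys.
(g) [θ.m.ɫ.w]: profile 3-4-5-7 — obeys.
(h) [t.ʒ.m.ɫ]: profile 1-3-4-5 — obeys.

7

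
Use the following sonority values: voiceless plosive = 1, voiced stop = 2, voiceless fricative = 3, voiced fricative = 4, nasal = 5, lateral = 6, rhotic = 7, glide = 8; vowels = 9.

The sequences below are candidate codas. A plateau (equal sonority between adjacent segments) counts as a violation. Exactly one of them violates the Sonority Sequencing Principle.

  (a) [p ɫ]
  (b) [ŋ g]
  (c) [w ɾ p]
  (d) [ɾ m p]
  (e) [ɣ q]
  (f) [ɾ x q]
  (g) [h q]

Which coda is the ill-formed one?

a

(a) [p ɫ]: profile 1-6 — violates.
(b) [ŋ g]: profile 5-2 — obeys.
(c) [w ɾ p]: profile 8-7-1 — obeys.
(d) [ɾ m p]: profile 7-5-1 — obeys.
(e) [ɣ q]: profile 4-1 — obeys.
(f) [ɾ x q]: profile 7-3-1 — obeys.
(g) [h q]: profile 3-1 — obeys.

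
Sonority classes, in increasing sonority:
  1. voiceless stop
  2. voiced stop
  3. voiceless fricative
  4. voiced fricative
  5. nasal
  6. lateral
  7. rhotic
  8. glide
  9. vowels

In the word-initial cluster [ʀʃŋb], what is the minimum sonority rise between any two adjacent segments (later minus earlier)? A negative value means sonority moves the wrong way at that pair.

/ʀ/: rhotic = 7.
/ʃ/: voiceless fricative = 3.
/ŋ/: nasal = 5.
/b/: voiced stop = 2.
/ʀ/→/ʃ/: change -4.
/ʃ/→/ŋ/: change +2.
/ŋ/→/b/: change -3.
Minimum = -4.

-4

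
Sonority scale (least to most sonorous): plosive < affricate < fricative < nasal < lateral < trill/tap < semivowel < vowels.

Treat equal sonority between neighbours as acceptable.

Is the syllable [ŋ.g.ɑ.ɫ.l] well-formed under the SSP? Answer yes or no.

Onset: /ŋ/ is a nasal (sonority 4), /g/ is a plosive (sonority 1); then the nucleus /ɑ/ (sonority 8).
Onset profile 4-1-8 — does not rise throughout.
Coda: /ɫ/ is a lateral (sonority 5), /l/ is a lateral (sonority 5).
Coda profile 8-5-5 — falls from the nucleus.

no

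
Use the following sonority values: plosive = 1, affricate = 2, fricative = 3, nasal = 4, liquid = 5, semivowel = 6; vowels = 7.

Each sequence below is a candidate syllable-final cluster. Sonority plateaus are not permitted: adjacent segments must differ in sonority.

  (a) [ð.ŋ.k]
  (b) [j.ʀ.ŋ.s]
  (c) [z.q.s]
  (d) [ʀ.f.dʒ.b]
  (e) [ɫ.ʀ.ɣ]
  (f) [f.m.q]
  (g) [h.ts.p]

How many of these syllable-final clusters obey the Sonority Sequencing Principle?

(a) 3-4-1 → violates
(b) 6-5-4-3 → obeys
(c) 3-1-3 → violates
(d) 5-3-2-1 → obeys
(e) 5-5-3 → violates
(f) 3-4-1 → violates
(g) 3-2-1 → obeys

3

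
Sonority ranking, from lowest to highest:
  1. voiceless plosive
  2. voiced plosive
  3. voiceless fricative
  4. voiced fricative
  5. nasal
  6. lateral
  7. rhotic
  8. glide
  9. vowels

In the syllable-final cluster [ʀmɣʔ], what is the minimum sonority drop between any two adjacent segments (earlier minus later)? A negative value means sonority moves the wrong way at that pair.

/ʀ/ — rhotic, sonority 7.
/m/ — nasal, sonority 5.
/ɣ/ — voiced fricative, sonority 4.
/ʔ/ — voiceless plosive, sonority 1.
/ʀ/→/m/: change +2.
/m/→/ɣ/: change +1.
/ɣ/→/ʔ/: change +3.
Minimum = 1.

1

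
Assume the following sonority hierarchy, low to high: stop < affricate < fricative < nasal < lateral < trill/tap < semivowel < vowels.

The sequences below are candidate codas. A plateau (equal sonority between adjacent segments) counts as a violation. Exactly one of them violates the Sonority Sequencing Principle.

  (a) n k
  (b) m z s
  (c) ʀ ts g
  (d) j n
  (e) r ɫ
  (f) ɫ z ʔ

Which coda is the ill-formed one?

b

(a) 4-1 → obeys
(b) 4-3-3 → violates
(c) 6-2-1 → obeys
(d) 7-4 → obeys
(e) 6-5 → obeys
(f) 5-3-1 → obeys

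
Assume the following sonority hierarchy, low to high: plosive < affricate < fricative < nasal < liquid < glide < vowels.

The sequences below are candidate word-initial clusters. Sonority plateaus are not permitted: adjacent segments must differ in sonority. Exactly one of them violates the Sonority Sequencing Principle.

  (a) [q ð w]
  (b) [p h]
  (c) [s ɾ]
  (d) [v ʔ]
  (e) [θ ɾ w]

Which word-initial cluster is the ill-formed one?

d

(a) sonority 1-3-6: well-formed.
(b) sonority 1-3: well-formed.
(c) sonority 3-5: well-formed.
(d) sonority 3-1: ill-formed.
(e) sonority 3-5-6: well-formed.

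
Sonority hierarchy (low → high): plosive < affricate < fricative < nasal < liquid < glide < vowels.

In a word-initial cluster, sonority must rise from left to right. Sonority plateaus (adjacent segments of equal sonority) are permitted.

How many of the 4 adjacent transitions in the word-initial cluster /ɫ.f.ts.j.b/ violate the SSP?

/ɫ/ is a liquid (sonority 5).
/f/ is a fricative (sonority 3).
/ts/ is an affricate (sonority 2).
/j/ is a glide (sonority 6).
/b/ is a plosive (sonority 1).
/ɫ/→/f/: 5→3 (does not rise) — violation.
/f/→/ts/: 3→2 (does not rise) — violation.
/ts/→/j/: 2→6 (rises) — ok.
/j/→/b/: 6→1 (does not rise) — violation.

3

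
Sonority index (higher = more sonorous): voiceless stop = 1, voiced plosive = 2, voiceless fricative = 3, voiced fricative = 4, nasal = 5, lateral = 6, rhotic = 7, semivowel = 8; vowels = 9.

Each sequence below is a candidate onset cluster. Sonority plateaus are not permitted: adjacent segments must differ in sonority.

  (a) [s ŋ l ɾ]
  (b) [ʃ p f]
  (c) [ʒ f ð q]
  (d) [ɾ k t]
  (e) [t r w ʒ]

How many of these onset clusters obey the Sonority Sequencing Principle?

(a) [s ŋ l ɾ]: profile 3-5-6-7 — obeys.
(b) [ʃ p f]: profile 3-1-3 — violates.
(c) [ʒ f ð q]: profile 4-3-4-1 — violates.
(d) [ɾ k t]: profile 7-1-1 — violates.
(e) [t r w ʒ]: profile 1-7-8-4 — violates.

1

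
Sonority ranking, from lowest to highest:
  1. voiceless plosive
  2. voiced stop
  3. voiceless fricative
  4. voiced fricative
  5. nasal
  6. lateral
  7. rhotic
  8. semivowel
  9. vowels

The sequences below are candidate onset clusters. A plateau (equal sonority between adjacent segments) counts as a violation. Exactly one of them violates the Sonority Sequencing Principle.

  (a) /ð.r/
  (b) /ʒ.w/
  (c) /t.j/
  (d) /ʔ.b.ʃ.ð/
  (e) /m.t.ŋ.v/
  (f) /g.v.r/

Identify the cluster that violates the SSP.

e

(a) sonority 4-7: well-formed.
(b) sonority 4-8: well-formed.
(c) sonority 1-8: well-formed.
(d) sonority 1-2-3-4: well-formed.
(e) sonority 5-1-5-4: ill-formed.
(f) sonority 2-4-7: well-formed.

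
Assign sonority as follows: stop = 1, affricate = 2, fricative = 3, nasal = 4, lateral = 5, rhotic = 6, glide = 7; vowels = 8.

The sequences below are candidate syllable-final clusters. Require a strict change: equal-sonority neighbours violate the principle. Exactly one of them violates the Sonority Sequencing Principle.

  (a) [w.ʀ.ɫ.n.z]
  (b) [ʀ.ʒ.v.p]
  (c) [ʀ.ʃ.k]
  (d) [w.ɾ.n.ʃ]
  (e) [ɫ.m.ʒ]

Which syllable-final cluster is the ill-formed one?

b

(a) 7-6-5-4-3 → obeys
(b) 6-3-3-1 → violates
(c) 6-3-1 → obeys
(d) 7-6-4-3 → obeys
(e) 5-4-3 → obeys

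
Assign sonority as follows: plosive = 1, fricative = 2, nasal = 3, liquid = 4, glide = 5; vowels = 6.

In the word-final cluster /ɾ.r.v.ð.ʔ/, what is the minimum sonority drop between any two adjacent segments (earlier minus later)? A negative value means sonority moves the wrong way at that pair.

0

/ɾ/: liquid = 4.
/r/: liquid = 4.
/v/: fricative = 2.
/ð/: fricative = 2.
/ʔ/: plosive = 1.
/ɾ/→/r/: change +0.
/r/→/v/: change +2.
/v/→/ð/: change +0.
/ð/→/ʔ/: change +1.
Minimum = 0.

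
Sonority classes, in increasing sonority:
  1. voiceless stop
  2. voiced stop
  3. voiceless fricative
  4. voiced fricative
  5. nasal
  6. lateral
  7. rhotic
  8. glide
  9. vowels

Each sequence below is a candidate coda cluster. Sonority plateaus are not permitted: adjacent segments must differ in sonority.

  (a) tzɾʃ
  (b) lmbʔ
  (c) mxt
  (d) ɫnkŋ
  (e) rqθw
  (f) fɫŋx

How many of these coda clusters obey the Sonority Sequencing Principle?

2

(a) tzɾʃ: profile 1-4-7-3 — violates.
(b) lmbʔ: profile 6-5-2-1 — obeys.
(c) mxt: profile 5-3-1 — obeys.
(d) ɫnkŋ: profile 6-5-1-5 — violates.
(e) rqθw: profile 7-1-3-8 — violates.
(f) fɫŋx: profile 3-6-5-3 — violates.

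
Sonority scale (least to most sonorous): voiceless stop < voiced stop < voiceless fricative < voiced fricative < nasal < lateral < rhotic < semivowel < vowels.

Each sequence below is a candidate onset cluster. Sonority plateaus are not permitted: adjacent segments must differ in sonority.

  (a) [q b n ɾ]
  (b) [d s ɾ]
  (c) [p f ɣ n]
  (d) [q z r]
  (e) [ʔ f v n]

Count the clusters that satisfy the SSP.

(a) sonority 1-2-5-7: well-formed.
(b) sonority 2-3-7: well-formed.
(c) sonority 1-3-4-5: well-formed.
(d) sonority 1-4-7: well-formed.
(e) sonority 1-3-4-5: well-formed.

5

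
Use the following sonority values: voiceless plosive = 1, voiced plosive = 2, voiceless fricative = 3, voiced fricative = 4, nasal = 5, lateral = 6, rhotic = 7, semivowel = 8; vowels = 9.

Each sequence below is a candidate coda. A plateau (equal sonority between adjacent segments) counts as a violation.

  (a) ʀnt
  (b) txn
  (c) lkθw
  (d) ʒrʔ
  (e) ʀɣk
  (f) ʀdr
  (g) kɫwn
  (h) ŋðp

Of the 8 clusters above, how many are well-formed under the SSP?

(a) sonority 7-5-1: well-formed.
(b) sonority 1-3-5: ill-formed.
(c) sonority 6-1-3-8: ill-formed.
(d) sonority 4-7-1: ill-formed.
(e) sonority 7-4-1: well-formed.
(f) sonority 7-2-7: ill-formed.
(g) sonority 1-6-8-5: ill-formed.
(h) sonority 5-4-1: well-formed.

3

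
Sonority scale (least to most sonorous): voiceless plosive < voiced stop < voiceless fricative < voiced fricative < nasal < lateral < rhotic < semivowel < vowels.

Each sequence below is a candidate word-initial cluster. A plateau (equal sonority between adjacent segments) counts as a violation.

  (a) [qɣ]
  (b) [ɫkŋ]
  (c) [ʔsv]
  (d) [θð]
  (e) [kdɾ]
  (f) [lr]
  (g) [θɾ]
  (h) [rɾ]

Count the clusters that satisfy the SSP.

6

(a) sonority 1-4: well-formed.
(b) sonority 6-1-5: ill-formed.
(c) sonority 1-3-4: well-formed.
(d) sonority 3-4: well-formed.
(e) sonority 1-2-7: well-formed.
(f) sonority 6-7: well-formed.
(g) sonority 3-7: well-formed.
(h) sonority 7-7: ill-formed.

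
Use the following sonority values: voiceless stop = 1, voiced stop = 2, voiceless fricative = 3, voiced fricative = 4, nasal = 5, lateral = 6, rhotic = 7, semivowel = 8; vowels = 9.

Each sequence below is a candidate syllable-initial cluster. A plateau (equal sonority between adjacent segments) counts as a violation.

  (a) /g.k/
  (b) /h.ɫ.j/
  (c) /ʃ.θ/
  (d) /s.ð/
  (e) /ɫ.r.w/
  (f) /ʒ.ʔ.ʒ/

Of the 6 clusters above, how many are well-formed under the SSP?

3

(a) sonority 2-1: ill-formed.
(b) sonority 3-6-8: well-formed.
(c) sonority 3-3: ill-formed.
(d) sonority 3-4: well-formed.
(e) sonority 6-7-8: well-formed.
(f) sonority 4-1-4: ill-formed.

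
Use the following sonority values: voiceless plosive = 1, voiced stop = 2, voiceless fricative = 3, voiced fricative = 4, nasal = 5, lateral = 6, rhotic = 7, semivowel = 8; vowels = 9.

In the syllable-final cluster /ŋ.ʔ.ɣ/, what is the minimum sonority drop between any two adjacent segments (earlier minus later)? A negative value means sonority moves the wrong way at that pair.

/ŋ/ — nasal, sonority 5.
/ʔ/ — voiceless plosive, sonority 1.
/ɣ/ — voiced fricative, sonority 4.
/ŋ/→/ʔ/: change +4.
/ʔ/→/ɣ/: change -3.
Minimum = -3.

-3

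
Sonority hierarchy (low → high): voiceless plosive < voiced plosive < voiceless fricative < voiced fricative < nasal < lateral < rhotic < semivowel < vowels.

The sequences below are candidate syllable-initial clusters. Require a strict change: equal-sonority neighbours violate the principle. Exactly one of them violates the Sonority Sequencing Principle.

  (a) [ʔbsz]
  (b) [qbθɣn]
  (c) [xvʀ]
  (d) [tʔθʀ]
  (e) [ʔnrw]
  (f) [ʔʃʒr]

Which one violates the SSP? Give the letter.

d

(a) 1-2-3-4 → obeys
(b) 1-2-3-4-5 → obeys
(c) 3-4-7 → obeys
(d) 1-1-3-7 → violates
(e) 1-5-7-8 → obeys
(f) 1-3-4-7 → obeys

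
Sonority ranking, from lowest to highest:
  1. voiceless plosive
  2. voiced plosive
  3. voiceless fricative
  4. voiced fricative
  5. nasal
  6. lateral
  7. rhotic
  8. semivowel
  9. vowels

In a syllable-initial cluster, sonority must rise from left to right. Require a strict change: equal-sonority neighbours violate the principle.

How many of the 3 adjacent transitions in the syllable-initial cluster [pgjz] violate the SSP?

1

/p/ — voiceless plosive, sonority 1.
/g/ — voiced plosive, sonority 2.
/j/ — semivowel, sonority 8.
/z/ — voiced fricative, sonority 4.
/p/→/g/: 1→2 (rises) — ok.
/g/→/j/: 2→8 (rises) — ok.
/j/→/z/: 8→4 (does not rise) — violation.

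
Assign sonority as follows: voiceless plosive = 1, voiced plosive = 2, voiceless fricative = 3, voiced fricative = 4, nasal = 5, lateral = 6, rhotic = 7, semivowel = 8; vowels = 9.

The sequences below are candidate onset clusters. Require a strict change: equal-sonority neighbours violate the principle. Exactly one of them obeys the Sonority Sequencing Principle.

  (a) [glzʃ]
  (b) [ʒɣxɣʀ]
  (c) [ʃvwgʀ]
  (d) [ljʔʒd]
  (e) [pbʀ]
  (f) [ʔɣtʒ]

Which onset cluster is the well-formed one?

(a) [glzʃ]: profile 2-6-4-3 — violates.
(b) [ʒɣxɣʀ]: profile 4-4-3-4-7 — violates.
(c) [ʃvwgʀ]: profile 3-4-8-2-7 — violates.
(d) [ljʔʒd]: profile 6-8-1-4-2 — violates.
(e) [pbʀ]: profile 1-2-7 — obeys.
(f) [ʔɣtʒ]: profile 1-4-1-4 — violates.

e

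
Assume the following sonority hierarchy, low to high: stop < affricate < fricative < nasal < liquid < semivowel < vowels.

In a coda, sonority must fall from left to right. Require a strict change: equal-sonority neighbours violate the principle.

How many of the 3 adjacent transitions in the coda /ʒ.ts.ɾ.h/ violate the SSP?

/ʒ/ — fricative, sonority 3.
/ts/ — affricate, sonority 2.
/ɾ/ — liquid, sonority 5.
/h/ — fricative, sonority 3.
/ʒ/→/ts/: 3→2 (falls) — ok.
/ts/→/ɾ/: 2→5 (does not fall) — violation.
/ɾ/→/h/: 5→3 (falls) — ok.

1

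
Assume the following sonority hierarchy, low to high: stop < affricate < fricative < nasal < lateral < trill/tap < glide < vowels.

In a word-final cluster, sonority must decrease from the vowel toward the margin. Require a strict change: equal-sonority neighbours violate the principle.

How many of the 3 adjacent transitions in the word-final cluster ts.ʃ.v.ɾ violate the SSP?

/ts/: affricate = 2.
/ʃ/: fricative = 3.
/v/: fricative = 3.
/ɾ/: trill/tap = 6.
/ts/→/ʃ/: 2→3 (does not fall) — violation.
/ʃ/→/v/: 3→3 (plateau) — violation.
/v/→/ɾ/: 3→6 (does not fall) — violation.

3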